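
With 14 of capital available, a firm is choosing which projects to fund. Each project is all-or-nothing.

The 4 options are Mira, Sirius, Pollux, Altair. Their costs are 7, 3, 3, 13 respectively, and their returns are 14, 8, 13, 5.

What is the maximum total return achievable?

35

Allowing fractional choices, the relaxed optimum would be about 35.4, but projects are indivisible.
Mira + Pollux: cost 7 + 3 = 10 ≤ 14, return 14 + 13 = 27.
Mira + Sirius + Pollux: cost 7 + 3 + 3 = 13 ≤ 14, return 14 + 8 + 13 = 35.
Best is Mira, Sirius, and Pollux with total return 35.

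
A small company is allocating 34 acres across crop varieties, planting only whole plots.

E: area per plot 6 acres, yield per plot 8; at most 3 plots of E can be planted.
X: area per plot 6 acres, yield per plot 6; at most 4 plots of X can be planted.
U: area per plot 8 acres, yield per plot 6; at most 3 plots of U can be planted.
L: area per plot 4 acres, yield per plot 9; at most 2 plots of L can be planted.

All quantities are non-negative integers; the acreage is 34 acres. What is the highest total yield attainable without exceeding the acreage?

48

L has the best ratio (9/4); taking only L gives at most 2×9 = 18 (stopped by the supply cap of 2).
Mixing does better — 3×E, 1×U, and 2×L: area 34 ≤ 34, yield 3·8 + 1·6 + 2·9 = 48.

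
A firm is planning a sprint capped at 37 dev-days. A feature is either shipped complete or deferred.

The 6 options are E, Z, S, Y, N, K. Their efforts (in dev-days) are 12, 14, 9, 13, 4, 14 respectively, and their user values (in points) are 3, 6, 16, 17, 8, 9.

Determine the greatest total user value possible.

This is a 0-1 knapsack instance.
Allowing fractional choices, the relaxed optimum would be about 48.1, but features are indivisible.
S + Y + K: effort 9 + 13 + 14 = 36 ≤ 37, user value 16 + 17 + 9 = 42.
Z + S + Y: effort 14 + 9 + 13 = 36 ≤ 37, user value 6 + 16 + 17 = 39.
S + Y + N: effort 9 + 13 + 4 = 26 ≤ 37, user value 16 + 17 + 8 = 41.
Best is S, Y, and K with total user value 42.

42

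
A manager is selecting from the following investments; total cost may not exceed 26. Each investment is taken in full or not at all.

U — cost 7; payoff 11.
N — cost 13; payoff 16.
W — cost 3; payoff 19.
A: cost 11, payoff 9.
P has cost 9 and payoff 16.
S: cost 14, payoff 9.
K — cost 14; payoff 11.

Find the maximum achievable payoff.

This is a 0-1 knapsack instance.
U + W + P: cost 7 + 3 + 9 = 19 ≤ 26, payoff 11 + 19 + 16 = 46.
N + W + P: cost 13 + 3 + 9 = 25 ≤ 26, payoff 16 + 19 + 16 = 51.
Best is N, W, and P with total payoff 51.

51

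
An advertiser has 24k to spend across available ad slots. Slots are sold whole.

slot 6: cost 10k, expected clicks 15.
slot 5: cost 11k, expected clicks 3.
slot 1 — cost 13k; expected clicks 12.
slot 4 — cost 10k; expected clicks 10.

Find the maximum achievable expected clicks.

Allowing fractional choices, the relaxed optimum would be about 28.7, but ad slots are indivisible.
slot 6 + slot 4: cost 10 + 10 = 20 ≤ 24, expected clicks 15 + 10 = 25.
slot 6 + slot 1: cost 10 + 13 = 23 ≤ 24, expected clicks 15 + 12 = 27.
slot 1 + slot 4: cost 13 + 10 = 23 ≤ 24, expected clicks 12 + 10 = 22.
Best is slot 6 and slot 1 with total expected clicks 27.

27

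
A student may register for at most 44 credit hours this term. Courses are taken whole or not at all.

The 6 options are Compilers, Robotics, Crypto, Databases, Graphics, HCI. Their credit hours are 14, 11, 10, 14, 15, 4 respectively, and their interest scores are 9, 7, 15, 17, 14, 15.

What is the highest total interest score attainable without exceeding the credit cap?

61

This is an integer program with binary decision variables.
Crypto + Databases + Graphics + HCI: credit hours 10 + 14 + 15 + 4 = 43 ≤ 44, interest score 15 + 17 + 14 + 15 = 61.
Robotics + Crypto + Databases + HCI: credit hours 11 + 10 + 14 + 4 = 39 ≤ 44, interest score 7 + 15 + 17 + 15 = 54.
Compilers + Crypto + Databases + HCI: credit hours 14 + 10 + 14 + 4 = 42 ≤ 44, interest score 9 + 15 + 17 + 15 = 56.
Best is Crypto, Databases, Graphics, and HCI with total interest score 61.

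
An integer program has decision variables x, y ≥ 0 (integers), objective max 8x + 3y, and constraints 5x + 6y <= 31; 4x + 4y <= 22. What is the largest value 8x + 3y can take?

40

Relaxing integrality, the LP optimum is 44.00 at (x,y) = (5.5, 0), which is not an integer point.
(x,y)=(5,0): 5·5+6·0=25≤31, 4·5+4·0=20≤22, objective 40.
(x,y)=(4,1): 5·4+6·1=26≤31, 4·4+4·1=20≤22, objective 35.
(x,y)=(4,0): 5·4+6·0=20≤31, 4·4+4·0=16≤22, objective 32.
No feasible integer point exceeds 40.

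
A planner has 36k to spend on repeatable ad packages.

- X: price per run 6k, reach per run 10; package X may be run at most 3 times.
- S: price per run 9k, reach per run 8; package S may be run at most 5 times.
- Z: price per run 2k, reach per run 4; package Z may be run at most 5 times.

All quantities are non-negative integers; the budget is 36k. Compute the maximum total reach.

54

This is a bounded integer knapsack.
Z has the best ratio (4/2); taking only Z gives at most 5×4 = 20 (stopped by the supply cap of 5).
Mixing does better — 3×X, 1×S, and 4×Z: price 35 ≤ 36, reach 3·10 + 1·8 + 4·4 = 54.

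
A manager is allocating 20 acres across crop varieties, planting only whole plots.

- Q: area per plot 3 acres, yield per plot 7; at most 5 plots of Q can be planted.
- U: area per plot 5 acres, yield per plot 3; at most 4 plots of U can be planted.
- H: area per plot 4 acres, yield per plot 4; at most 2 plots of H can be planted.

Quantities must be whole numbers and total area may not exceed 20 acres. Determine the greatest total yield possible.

This is a bounded integer knapsack.
Q has the best ratio (7/3); taking only Q gives at most 5×7 = 35 (stopped by the supply cap of 5).
Mixing does better — 5×Q and 1×H: area 19 ≤ 20, yield 5·7 + 1·4 = 39.

39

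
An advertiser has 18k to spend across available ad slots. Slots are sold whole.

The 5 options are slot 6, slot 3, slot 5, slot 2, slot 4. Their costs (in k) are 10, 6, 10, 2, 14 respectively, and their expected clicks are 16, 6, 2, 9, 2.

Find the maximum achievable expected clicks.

slot 6 + slot 3 + slot 2: cost 10 + 6 + 2 = 18 ≤ 18, expected clicks 16 + 6 + 9 = 31.
slot 6 + slot 3: cost 10 + 6 = 16 ≤ 18, expected clicks 16 + 6 = 22.
slot 6 + slot 2: cost 10 + 2 = 12 ≤ 18, expected clicks 16 + 9 = 25.
Best is slot 6, slot 3, and slot 2 with total expected clicks 31.

31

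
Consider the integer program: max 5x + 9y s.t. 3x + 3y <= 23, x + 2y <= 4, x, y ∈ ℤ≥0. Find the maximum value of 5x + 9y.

20

(x,y)=(4,0): 3·4+3·0=12≤23, 1·4+2·0=4≤4, objective 20.
(x,y)=(3,0): 3·3+3·0=9≤23, 1·3+2·0=3≤4, objective 15.
The best lattice point is (4,0), giving 20.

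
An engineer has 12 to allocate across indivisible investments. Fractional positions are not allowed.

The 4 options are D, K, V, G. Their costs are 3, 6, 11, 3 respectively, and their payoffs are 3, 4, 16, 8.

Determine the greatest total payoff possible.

Take V: cost 11 ≤ 12, payoff 16.
No other feasible combination does better.

16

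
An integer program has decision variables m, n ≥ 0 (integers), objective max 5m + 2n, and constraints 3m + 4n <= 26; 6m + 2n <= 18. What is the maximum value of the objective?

16

(m,n)=(2,3): 3·2+4·3=18≤26, 6·2+2·3=18≤18, objective 16.
(m,n)=(1,5): 3·1+4·5=23≤26, 6·1+2·5=16≤18, objective 15.
(m,n)=(2,2): 3·2+4·2=14≤26, 6·2+2·2=16≤18, objective 14.
(m,n)=(1,4): 3·1+4·4=19≤26, 6·1+2·4=14≤18, objective 13.
The best lattice point is (2,3), giving 16.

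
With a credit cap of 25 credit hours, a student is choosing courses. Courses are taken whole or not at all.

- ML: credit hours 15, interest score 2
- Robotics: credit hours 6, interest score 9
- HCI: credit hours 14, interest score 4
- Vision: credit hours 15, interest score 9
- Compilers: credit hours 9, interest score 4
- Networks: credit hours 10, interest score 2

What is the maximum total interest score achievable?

Robotics + Compilers + Networks: credit hours 6 + 9 + 10 = 25 ≤ 25, interest score 9 + 4 + 2 = 15.
Robotics + Vision: credit hours 6 + 15 = 21 ≤ 25, interest score 9 + 9 = 18.
Best is Robotics and Vision with total interest score 18.

18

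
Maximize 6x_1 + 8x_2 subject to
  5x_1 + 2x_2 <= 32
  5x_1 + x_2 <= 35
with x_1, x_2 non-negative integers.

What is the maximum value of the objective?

(x_1,x_2)=(0,16) is feasible, giving 128.
(x_1,x_2)=(0,15) is feasible, giving 120.
Maximum is 128 at (x_1,x_2)=(0,16).

128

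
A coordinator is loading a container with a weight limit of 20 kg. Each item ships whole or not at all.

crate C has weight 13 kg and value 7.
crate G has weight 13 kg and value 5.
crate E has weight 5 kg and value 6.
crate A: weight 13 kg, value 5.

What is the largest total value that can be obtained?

13

Allowing fractional choices, the relaxed optimum would be about 13.8, but items are indivisible.
crate C + crate E: weight 13 + 5 = 18 ≤ 20, value 7 + 6 = 13.
crate G + crate E: weight 13 + 5 = 18 ≤ 20, value 5 + 6 = 11.
Best is crate C and crate E with total value 13.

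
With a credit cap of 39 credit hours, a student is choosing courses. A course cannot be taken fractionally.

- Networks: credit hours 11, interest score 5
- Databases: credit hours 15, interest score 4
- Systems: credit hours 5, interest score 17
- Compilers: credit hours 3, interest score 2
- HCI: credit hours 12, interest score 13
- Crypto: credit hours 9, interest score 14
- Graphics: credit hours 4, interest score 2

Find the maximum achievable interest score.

Systems + Compilers + HCI + Crypto + Graphics: credit hours 5 + 3 + 12 + 9 + 4 = 33 ≤ 39, interest score 17 + 2 + 13 + 14 + 2 = 48.
Networks + Systems + HCI + Crypto: credit hours 11 + 5 + 12 + 9 = 37 ≤ 39, interest score 5 + 17 + 13 + 14 = 49.
Best is Networks, Systems, HCI, and Crypto with total interest score 49.

49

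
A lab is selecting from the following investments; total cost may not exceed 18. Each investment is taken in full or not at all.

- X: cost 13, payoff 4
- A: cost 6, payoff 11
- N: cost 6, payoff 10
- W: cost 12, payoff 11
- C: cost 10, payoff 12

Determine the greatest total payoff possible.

23

Allowing fractional choices, the relaxed optimum would be about 28.2, but investments are indivisible.
A + C: cost 6 + 10 = 16 ≤ 18, payoff 11 + 12 = 23.
A + W: cost 6 + 12 = 18 ≤ 18, payoff 11 + 11 = 22.
N + C: cost 6 + 10 = 16 ≤ 18, payoff 10 + 12 = 22.
Best is A and C with total payoff 23.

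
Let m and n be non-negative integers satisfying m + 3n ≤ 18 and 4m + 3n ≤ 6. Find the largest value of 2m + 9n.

(m,n)=(0,2): 1·0+3·2=6≤18, 4·0+3·2=6≤6, objective 18.
(m,n)=(0,1): 1·0+3·1=3≤18, 4·0+3·1=3≤6, objective 9.
The best lattice point is (0,2), giving 18.

18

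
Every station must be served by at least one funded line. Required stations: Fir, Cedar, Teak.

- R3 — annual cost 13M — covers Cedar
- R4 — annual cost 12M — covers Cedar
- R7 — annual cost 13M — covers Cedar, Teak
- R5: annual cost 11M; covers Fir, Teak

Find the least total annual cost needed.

Choose R4 and R5: together they cover Fir, Cedar, Teak — every station.
Total annual cost: 12 + 11 = 23.
No cover costs less than 23.

23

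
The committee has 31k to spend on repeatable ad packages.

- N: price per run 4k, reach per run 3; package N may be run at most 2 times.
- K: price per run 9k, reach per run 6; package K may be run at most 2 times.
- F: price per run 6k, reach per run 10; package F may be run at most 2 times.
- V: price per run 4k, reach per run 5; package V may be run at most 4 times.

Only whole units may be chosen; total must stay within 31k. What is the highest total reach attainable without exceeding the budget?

40

This is a bounded integer knapsack.
F has the best ratio (10/6); taking only F gives at most 2×10 = 20 (stopped by the supply cap of 2).
Mixing does better — 2×F and 4×V: price 28 ≤ 31, reach 2·10 + 4·5 = 40.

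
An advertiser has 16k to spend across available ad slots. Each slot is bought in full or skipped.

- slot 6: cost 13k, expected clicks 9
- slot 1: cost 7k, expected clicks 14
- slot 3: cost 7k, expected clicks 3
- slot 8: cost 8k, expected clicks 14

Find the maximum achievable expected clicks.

28

slot 3 + slot 8: cost 7 + 8 = 15 ≤ 16, expected clicks 3 + 14 = 17.
slot 1 + slot 8: cost 7 + 8 = 15 ≤ 16, expected clicks 14 + 14 = 28.
slot 1 + slot 3: cost 7 + 7 = 14 ≤ 16, expected clicks 14 + 3 = 17.
Best is slot 1 and slot 8 with total expected clicks 28.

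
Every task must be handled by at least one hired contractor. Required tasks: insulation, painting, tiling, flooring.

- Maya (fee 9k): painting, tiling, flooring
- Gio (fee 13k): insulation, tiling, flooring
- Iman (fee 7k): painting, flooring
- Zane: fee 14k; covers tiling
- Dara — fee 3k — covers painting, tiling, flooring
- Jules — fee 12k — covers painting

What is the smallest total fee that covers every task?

Choose Gio and Dara: together they cover insulation, painting, tiling, flooring — every task.
Total fee: 13 + 3 = 16.

16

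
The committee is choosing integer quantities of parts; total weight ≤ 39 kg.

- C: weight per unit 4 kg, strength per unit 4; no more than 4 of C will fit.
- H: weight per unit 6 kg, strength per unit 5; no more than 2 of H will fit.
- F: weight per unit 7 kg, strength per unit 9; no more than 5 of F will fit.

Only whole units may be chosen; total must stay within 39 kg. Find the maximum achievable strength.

Take 1×C and 5×F: weight 39 ≤ 39, strength 1·4 + 5·9 = 49.
F has the best ratio (9/7) and is taken to its limit of 5; remaining capacity is filled optimally with the others.

49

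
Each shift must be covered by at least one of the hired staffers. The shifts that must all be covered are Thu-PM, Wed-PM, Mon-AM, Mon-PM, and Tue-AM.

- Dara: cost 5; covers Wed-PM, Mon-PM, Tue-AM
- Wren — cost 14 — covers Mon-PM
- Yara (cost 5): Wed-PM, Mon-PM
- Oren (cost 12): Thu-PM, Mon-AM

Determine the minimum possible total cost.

Choose Dara and Oren: together they cover Thu-PM, Wed-PM, Mon-AM, Mon-PM, Tue-AM — every shift.
Total cost: 5 + 12 = 17.
No cover costs less than 17.

17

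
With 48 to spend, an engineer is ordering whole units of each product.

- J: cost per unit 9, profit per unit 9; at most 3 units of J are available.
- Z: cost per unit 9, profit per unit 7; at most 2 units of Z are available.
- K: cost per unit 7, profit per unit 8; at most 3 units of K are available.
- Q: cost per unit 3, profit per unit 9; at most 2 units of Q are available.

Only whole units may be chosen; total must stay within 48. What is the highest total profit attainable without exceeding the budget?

61

Take 3×J, 2×K, and 2×Q: cost 47 ≤ 48, profit 3·9 + 2·8 + 2·9 = 61.
Q has the best ratio (9/3) and is taken to its limit of 2; remaining capacity is filled optimally with the others.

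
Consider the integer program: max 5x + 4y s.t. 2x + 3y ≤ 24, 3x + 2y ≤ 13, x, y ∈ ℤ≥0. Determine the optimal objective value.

25

Relaxing integrality, the LP optimum is 26.00 at (x,y) = (0, 6.5), which is not an integer point.
(x,y)=(1,5) is feasible, giving 25.
(x,y)=(0,6) is feasible, giving 24.
(x,y)=(1,4) is feasible, giving 21.
The best lattice point is (1,5), giving 25.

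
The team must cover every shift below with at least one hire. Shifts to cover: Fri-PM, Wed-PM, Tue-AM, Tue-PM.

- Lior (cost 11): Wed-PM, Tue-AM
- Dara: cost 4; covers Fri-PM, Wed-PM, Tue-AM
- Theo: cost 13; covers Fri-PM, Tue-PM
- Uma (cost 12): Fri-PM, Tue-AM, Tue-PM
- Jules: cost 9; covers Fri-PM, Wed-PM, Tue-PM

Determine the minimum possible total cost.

13

Choose Dara and Jules: together they cover Fri-PM, Wed-PM, Tue-AM, Tue-PM — every shift.
Total cost: 4 + 9 = 13.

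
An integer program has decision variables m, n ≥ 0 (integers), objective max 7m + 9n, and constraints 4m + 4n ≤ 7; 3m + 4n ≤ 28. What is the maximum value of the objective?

Relaxing integrality, the LP optimum is 15.75 at (m,n) = (0, 1.75), which is not an integer point.
(m,n)=(0,1): 4·0+4·1=4≤7, 3·0+4·1=4≤28, objective 9.
(m,n)=(1,0): 4·1+4·0=4≤7, 3·1+4·0=3≤28, objective 7.
The best lattice point is (0,1), giving 9.

9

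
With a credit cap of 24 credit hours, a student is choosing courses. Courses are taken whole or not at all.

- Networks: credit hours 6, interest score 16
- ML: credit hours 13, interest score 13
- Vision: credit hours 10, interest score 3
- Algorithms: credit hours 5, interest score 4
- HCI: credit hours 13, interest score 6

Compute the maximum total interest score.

Networks + Algorithms + HCI: credit hours 6 + 5 + 13 = 24 ≤ 24, interest score 16 + 4 + 6 = 26.
Networks + ML: credit hours 6 + 13 = 19 ≤ 24, interest score 16 + 13 = 29.
Networks + ML + Algorithms: credit hours 6 + 13 + 5 = 24 ≤ 24, interest score 16 + 13 + 4 = 33.
Best is Networks, ML, and Algorithms with total interest score 33.

33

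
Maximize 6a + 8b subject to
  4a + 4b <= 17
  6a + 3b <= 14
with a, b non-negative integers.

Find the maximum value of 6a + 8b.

(a,b)=(0,4): 4·0+4·4=16≤17, 6·0+3·4=12≤14, objective 32.
(a,b)=(0,3): 4·0+4·3=12≤17, 6·0+3·3=9≤14, objective 24.
The best lattice point is (0,4), giving 32.

32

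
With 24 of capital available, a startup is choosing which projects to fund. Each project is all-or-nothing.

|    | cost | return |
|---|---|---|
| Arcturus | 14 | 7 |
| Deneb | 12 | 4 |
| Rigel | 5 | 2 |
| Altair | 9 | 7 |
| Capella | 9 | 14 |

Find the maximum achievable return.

23

Take Rigel, Altair, and Capella: cost 5 + 9 + 9 = 23 ≤ 24, return 2 + 7 + 14 = 23.
No other feasible combination does better.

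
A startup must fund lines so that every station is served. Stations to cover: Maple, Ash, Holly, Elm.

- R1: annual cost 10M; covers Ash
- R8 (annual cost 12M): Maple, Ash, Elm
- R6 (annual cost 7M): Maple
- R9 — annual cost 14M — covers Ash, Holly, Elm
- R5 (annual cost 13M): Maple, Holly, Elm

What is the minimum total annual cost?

Choose R6 and R9: together they cover Maple, Ash, Holly, Elm — every station.
Total annual cost: 7 + 14 = 21.

21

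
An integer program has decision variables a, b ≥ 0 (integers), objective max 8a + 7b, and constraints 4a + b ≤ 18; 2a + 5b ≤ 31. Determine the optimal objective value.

59

Relaxing integrality, the LP optimum is 60.44 at (a,b) = (3.28, 4.89), which is not an integer point.
(a,b)=(3,5): 4·3+1·5=17≤18, 2·3+5·5=31≤31, objective 59.
(a,b)=(3,4): 4·3+1·4=16≤18, 2·3+5·4=26≤31, objective 52.
(a,b)=(2,5): 4·2+1·5=13≤18, 2·2+5·5=29≤31, objective 51.
(a,b)=(3,3): 4·3+1·3=15≤18, 2·3+5·3=21≤31, objective 45.
The best lattice point is (3,5), giving 59.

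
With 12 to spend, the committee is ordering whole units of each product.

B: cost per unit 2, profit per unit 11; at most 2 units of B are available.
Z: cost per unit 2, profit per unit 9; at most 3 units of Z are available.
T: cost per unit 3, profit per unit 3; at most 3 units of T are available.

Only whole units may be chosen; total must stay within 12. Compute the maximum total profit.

49

B has the best ratio (11/2); taking only B gives at most 2×11 = 22 (stopped by the supply cap of 2).
Mixing does better — 2×B and 3×Z: cost 10 ≤ 12, profit 2·11 + 3·9 = 49.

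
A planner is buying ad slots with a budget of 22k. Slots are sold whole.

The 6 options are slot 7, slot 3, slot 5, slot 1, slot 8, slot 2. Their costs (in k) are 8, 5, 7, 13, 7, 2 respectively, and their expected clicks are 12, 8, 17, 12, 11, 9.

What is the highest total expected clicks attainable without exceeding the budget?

46

slot 3 + slot 5 + slot 8 + slot 2: cost 5 + 7 + 7 + 2 = 21 ≤ 22, expected clicks 8 + 17 + 11 + 9 = 45.
slot 7 + slot 3 + slot 5 + slot 2: cost 8 + 5 + 7 + 2 = 22 ≤ 22, expected clicks 12 + 8 + 17 + 9 = 46.
Best is slot 7, slot 3, slot 5, and slot 2 with total expected clicks 46.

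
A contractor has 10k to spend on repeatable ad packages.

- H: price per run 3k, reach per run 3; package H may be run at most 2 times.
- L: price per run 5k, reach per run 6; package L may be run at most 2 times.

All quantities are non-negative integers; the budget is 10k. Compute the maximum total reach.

This is a bounded integer knapsack.
L has the best ratio (6/5); taking only L gives at most 2×6 = 12 (stopped by the price limit).
Optimal: 2×L: price 10 ≤ 10, reach 2·6 = 12.

12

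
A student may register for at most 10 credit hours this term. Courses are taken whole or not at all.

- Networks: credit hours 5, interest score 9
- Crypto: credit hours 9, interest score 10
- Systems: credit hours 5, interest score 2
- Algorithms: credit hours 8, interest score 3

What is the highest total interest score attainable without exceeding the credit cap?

11

Networks + Systems: credit hours 5 + 5 = 10 ≤ 10, interest score 9 + 2 = 11.
Crypto: credit hours 9 ≤ 10, interest score 10.
Best is Networks and Systems with total interest score 11.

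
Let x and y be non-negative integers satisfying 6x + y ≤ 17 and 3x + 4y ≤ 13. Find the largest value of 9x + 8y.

26

(x,y)=(2,1) is feasible, giving 26.
(x,y)=(1,2) is feasible, giving 25.
No feasible integer point exceeds 26.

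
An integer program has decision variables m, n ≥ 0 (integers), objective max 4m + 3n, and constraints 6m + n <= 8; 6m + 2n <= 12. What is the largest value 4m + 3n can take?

(m,n)=(0,6): 6·0+1·6=6≤8, 6·0+2·6=12≤12, objective 18.
(m,n)=(0,5): 6·0+1·5=5≤8, 6·0+2·5=10≤12, objective 15.
Maximum is 18 at (m,n)=(0,6).

18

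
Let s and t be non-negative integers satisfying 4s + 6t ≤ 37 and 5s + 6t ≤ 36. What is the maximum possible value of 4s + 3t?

(s,t)=(7,0): 4·7+6·0=28≤37, 5·7+6·0=35≤36, objective 28.
(s,t)=(6,1): 4·6+6·1=30≤37, 5·6+6·1=36≤36, objective 27.
(s,t)=(6,0): 4·6+6·0=24≤37, 5·6+6·0=30≤36, objective 24.
No feasible integer point exceeds 28.

28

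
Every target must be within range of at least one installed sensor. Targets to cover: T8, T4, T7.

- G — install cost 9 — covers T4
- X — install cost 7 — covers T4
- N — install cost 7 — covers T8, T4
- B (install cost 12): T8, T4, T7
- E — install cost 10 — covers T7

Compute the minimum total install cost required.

The greedy cost-per-new-target heuristic would pick N and E for 17, but a cheaper cover exists.
B alone covers T8, T4, T7 — every target.
Total install cost: 12.
No cover costs less than 12.

12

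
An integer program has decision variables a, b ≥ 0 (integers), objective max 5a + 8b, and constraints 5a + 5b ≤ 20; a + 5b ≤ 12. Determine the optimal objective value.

26

(a,b)=(2,2): 5·2+5·2=20≤20, 1·2+5·2=12≤12, objective 26.
(a,b)=(3,1): 5·3+5·1=20≤20, 1·3+5·1=8≤12, objective 23.
(a,b)=(1,2): 5·1+5·2=15≤20, 1·1+5·2=11≤12, objective 21.
Maximum is 26 at (a,b)=(2,2).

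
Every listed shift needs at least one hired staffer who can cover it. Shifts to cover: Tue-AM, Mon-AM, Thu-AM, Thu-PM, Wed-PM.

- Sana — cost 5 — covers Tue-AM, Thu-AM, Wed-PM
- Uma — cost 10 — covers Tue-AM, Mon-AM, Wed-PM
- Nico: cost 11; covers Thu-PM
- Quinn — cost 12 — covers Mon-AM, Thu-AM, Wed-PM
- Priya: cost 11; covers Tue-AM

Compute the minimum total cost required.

26

Choose Sana, Uma, and Nico: together they cover Tue-AM, Mon-AM, Thu-AM, Thu-PM, Wed-PM — every shift.
Total cost: 5 + 10 + 11 = 26.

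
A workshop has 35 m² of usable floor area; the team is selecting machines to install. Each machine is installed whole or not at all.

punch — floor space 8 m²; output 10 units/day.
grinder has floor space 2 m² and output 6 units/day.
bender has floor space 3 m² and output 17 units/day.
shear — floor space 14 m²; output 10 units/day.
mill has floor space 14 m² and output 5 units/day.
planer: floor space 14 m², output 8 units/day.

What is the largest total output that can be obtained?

43

punch + grinder + bender + planer: floor space 8 + 2 + 3 + 14 = 27 ≤ 35, output 10 + 6 + 17 + 8 = 41.
punch + grinder + bender + shear: floor space 8 + 2 + 3 + 14 = 27 ≤ 35, output 10 + 6 + 17 + 10 = 43.
grinder + bender + shear + planer: floor space 2 + 3 + 14 + 14 = 33 ≤ 35, output 6 + 17 + 10 + 8 = 41.
Best is punch, grinder, bender, and shear with total output 43.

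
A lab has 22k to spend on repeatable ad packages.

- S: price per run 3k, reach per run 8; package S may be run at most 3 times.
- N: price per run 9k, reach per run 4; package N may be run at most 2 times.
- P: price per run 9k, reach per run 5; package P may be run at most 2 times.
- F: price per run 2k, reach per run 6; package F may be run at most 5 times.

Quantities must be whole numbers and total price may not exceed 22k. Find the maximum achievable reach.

This is a bounded integer knapsack.
F has the best ratio (6/2); taking only F gives at most 5×6 = 30 (stopped by the supply cap of 5).
Mixing does better — 3×S and 5×F: price 19 ≤ 22, reach 3·8 + 5·6 = 54.

54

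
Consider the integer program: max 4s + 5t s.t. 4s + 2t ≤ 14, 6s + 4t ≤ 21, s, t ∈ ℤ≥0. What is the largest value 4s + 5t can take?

25

Relaxing integrality, the LP optimum is 26.25 at (s,t) = (0, 5.25), which is not an integer point.
(s,t)=(0,5) is feasible, giving 25.
(s,t)=(0,4) is feasible, giving 20.
No feasible integer point exceeds 25.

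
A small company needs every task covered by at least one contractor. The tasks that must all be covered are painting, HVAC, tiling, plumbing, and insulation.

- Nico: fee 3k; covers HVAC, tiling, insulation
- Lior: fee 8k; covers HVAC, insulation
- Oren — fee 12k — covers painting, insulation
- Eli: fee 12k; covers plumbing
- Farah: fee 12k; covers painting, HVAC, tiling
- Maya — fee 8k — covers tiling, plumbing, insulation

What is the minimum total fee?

This is an integer covering problem.
The greedy cost-per-new-task heuristic would pick Nico, Maya, and Oren for 23, but a cheaper cover exists.
Choose Farah and Maya: together they cover painting, HVAC, tiling, plumbing, insulation — every task.
Total fee: 12 + 8 = 20.
No cover costs less than 20.

20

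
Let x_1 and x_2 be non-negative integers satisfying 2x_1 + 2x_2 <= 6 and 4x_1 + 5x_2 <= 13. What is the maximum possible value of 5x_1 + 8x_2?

18

(x_1,x_2)=(2,1) is feasible, giving 18.
(x_1,x_2)=(0,2) is feasible, giving 16.
The best lattice point is (2,1), giving 18.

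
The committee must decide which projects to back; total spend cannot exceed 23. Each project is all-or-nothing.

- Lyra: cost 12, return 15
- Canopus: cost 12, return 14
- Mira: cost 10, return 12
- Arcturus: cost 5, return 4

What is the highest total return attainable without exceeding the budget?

Treat it as a binary knapsack problem.
Canopus + Mira: cost 12 + 10 = 22 ≤ 23, return 14 + 12 = 26.
Lyra + Mira: cost 12 + 10 = 22 ≤ 23, return 15 + 12 = 27.
Best is Lyra and Mira with total return 27.

27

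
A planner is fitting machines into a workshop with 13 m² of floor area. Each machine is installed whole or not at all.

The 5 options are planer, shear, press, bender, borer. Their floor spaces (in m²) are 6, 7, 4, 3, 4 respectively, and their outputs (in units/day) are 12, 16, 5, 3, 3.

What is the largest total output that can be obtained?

This is a 0-1 knapsack instance.
planer + shear: floor space 6 + 7 = 13 ≤ 13, output 12 + 16 = 28.
shear + press: floor space 7 + 4 = 11 ≤ 13, output 16 + 5 = 21.
Best is planer and shear with total output 28.

28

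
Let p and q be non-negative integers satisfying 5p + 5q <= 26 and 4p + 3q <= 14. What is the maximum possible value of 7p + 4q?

22

(p,q)=(2,2) is feasible, giving 22.
(p,q)=(3,0) is feasible, giving 21.
No feasible integer point exceeds 22.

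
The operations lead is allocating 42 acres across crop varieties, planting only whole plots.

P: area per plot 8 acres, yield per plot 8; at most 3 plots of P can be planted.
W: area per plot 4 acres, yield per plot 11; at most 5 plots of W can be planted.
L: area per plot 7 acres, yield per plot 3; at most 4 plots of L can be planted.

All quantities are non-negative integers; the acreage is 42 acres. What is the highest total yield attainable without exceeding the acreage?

71

This is a bounded integer knapsack.
W has the best ratio (11/4); taking only W gives at most 5×11 = 55 (stopped by the supply cap of 5).
Mixing does better — 2×P and 5×W: area 36 ≤ 42, yield 2·8 + 5·11 = 71.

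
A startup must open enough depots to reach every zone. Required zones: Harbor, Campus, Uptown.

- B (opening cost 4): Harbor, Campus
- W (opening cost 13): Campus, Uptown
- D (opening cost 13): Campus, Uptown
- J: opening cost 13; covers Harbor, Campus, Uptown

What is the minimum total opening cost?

The greedy cost-per-new-zone heuristic would pick B and W for 17, but a cheaper cover exists.
J alone covers Harbor, Campus, Uptown — every zone.
Total opening cost: 13.
No cover costs less than 13.

13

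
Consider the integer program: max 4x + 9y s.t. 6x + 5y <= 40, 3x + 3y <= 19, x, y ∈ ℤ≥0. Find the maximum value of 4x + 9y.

The continuous relaxation peaks at (0, 6.33) with value 57.00; rounding to a feasible lattice point costs some objective.
(x,y)=(0,6): 6·0+5·6=30≤40, 3·0+3·6=18≤19, objective 54.
(x,y)=(1,5): 6·1+5·5=31≤40, 3·1+3·5=18≤19, objective 49.
(x,y)=(0,5): 6·0+5·5=25≤40, 3·0+3·5=15≤19, objective 45.
The best lattice point is (0,6), giving 54.

54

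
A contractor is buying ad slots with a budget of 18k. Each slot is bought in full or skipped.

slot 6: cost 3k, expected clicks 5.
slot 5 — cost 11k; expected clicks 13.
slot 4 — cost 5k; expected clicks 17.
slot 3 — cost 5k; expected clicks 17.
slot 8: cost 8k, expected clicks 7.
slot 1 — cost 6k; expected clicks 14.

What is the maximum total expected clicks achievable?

Take slot 4, slot 3, and slot 1: cost 5 + 5 + 6 = 16 ≤ 18, expected clicks 17 + 17 + 14 = 48.
No other feasible combination does better.

48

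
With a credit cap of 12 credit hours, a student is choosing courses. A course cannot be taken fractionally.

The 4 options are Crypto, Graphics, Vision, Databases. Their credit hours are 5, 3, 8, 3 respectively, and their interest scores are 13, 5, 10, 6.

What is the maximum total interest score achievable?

24

Crypto + Databases: credit hours 5 + 3 = 8 ≤ 12, interest score 13 + 6 = 19.
Crypto + Graphics: credit hours 5 + 3 = 8 ≤ 12, interest score 13 + 5 = 18.
Crypto + Graphics + Databases: credit hours 5 + 3 + 3 = 11 ≤ 12, interest score 13 + 5 + 6 = 24.
Best is Crypto, Graphics, and Databases with total interest score 24.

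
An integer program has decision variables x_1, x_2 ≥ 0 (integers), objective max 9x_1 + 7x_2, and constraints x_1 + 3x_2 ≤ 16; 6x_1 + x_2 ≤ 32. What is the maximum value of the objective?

64

(x_1,x_2)=(4,4) is feasible, giving 64.
(x_1,x_2)=(5,2) is feasible, giving 59.
(x_1,x_2)=(4,3) is feasible, giving 57.
(x_1,x_2)=(3,4) is feasible, giving 55.
The best lattice point is (4,4), giving 64.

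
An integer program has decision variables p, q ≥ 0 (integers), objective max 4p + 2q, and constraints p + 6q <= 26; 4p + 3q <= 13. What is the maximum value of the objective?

(p,q)=(3,0): 1·3+6·0=3≤26, 4·3+3·0=12≤13, objective 12.
(p,q)=(2,1): 1·2+6·1=8≤26, 4·2+3·1=11≤13, objective 10.
(p,q)=(2,0): 1·2+6·0=2≤26, 4·2+3·0=8≤13, objective 8.
No feasible integer point exceeds 12.

12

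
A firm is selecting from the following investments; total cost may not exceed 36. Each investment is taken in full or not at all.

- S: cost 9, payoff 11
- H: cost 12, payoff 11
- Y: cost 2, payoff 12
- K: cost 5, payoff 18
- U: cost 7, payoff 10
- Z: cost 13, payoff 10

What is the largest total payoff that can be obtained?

This is an integer program with binary decision variables.
S + Y + K + U + Z: cost 9 + 2 + 5 + 7 + 13 = 36 ≤ 36, payoff 11 + 12 + 18 + 10 + 10 = 61.
S + H + Y + K + U: cost 9 + 12 + 2 + 5 + 7 = 35 ≤ 36, payoff 11 + 11 + 12 + 18 + 10 = 62.
Best is S, H, Y, K, and U with total payoff 62.

62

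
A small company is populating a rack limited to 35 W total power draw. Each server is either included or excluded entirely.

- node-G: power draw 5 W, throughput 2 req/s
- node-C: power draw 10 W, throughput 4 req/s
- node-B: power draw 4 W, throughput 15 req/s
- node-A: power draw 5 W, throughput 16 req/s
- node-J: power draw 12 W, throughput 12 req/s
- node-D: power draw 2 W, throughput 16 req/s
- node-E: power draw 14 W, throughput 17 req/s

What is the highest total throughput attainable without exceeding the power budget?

68

This is a 0-1 knapsack instance.
Allowing fractional choices, the relaxed optimum would be about 74.0, but servers are indivisible.
node-C + node-B + node-A + node-D + node-E: power draw 10 + 4 + 5 + 2 + 14 = 35 ≤ 35, throughput 4 + 15 + 16 + 16 + 17 = 68.
node-G + node-B + node-A + node-D + node-E: power draw 5 + 4 + 5 + 2 + 14 = 30 ≤ 35, throughput 2 + 15 + 16 + 16 + 17 = 66.
node-B + node-A + node-D + node-E: power draw 4 + 5 + 2 + 14 = 25 ≤ 35, throughput 15 + 16 + 16 + 17 = 64.
Best is node-C, node-B, node-A, node-D, and node-E with total throughput 68.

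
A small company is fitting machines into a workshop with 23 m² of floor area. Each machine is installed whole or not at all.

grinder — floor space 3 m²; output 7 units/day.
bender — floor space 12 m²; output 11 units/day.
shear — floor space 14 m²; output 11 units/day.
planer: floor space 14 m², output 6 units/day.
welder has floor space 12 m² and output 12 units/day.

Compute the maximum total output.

This is an integer program with binary decision variables.
grinder + welder: floor space 3 + 12 = 15 ≤ 23, output 7 + 12 = 19.
grinder + shear: floor space 3 + 14 = 17 ≤ 23, output 7 + 11 = 18.
grinder + bender: floor space 3 + 12 = 15 ≤ 23, output 7 + 11 = 18.
Best is grinder and welder with total output 19.

19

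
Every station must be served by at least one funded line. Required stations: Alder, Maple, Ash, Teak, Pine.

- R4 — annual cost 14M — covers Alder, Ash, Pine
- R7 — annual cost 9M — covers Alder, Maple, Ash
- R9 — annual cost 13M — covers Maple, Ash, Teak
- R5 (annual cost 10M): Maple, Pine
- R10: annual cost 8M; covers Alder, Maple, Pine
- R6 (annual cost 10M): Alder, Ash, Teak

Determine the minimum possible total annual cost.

Choose R10 and R6: together they cover Alder, Maple, Ash, Teak, Pine — every station.
Total annual cost: 8 + 10 = 18.

18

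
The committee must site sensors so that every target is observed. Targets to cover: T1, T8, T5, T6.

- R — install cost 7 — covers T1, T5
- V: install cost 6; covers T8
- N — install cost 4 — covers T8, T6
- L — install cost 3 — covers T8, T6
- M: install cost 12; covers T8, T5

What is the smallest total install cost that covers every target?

10

This is a weighted set-cover instance.
Choose R and L: together they cover T1, T8, T5, T6 — every target.
Total install cost: 7 + 3 = 10.
No cover costs less than 10.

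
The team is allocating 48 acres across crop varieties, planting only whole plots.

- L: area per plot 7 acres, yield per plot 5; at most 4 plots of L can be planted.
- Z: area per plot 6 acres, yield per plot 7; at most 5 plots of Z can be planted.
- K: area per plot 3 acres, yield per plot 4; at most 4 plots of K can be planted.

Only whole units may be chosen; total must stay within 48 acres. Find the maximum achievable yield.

52

1×L, 5×Z, and 3×K: area 46 ≤ 48, yield 1·5 + 5·7 + 3·4 = 52.
5×Z and 4×K: area 42 ≤ 48, yield 5·7 + 4·4 = 51.
Best is 52.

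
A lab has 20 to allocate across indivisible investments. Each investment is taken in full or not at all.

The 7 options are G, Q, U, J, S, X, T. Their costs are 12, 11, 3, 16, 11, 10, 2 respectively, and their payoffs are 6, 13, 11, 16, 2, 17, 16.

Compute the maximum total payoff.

44

Q + U + T: cost 11 + 3 + 2 = 16 ≤ 20, payoff 13 + 11 + 16 = 40.
U + X + T: cost 3 + 10 + 2 = 15 ≤ 20, payoff 11 + 17 + 16 = 44.
Best is U, X, and T with total payoff 44.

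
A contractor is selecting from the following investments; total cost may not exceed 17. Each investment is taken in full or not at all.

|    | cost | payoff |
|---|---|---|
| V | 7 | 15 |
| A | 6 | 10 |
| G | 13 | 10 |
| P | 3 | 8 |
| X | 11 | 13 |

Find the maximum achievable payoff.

This is a 0-1 knapsack instance.
Allowing fractional choices, the relaxed optimum would be about 34.2, but investments are indivisible.
V + A: cost 7 + 6 = 13 ≤ 17, payoff 15 + 10 = 25.
V + A + P: cost 7 + 6 + 3 = 16 ≤ 17, payoff 15 + 10 + 8 = 33.
Best is V, A, and P with total payoff 33.

33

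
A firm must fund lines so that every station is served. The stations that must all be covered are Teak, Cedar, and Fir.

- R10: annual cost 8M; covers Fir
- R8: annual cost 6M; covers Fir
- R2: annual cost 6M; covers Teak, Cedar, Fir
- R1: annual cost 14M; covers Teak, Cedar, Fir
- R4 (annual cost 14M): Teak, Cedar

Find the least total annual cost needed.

6

This is a weighted set-cover instance.
R2 alone covers Teak, Cedar, Fir — every station.
Total annual cost: 6.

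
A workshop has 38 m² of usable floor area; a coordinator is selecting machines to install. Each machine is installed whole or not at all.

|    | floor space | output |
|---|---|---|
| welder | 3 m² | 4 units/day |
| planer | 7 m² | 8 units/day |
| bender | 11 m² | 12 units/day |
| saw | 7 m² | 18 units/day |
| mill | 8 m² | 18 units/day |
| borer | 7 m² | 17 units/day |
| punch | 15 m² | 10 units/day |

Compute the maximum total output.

Allowing fractional choices, the relaxed optimum would be about 71.5, but machines are indivisible.
welder + bender + saw + mill + borer: floor space 3 + 11 + 7 + 8 + 7 = 36 ≤ 38, output 4 + 12 + 18 + 18 + 17 = 69.
bender + saw + mill + borer: floor space 11 + 7 + 8 + 7 = 33 ≤ 38, output 12 + 18 + 18 + 17 = 65.
welder + planer + saw + mill + borer: floor space 3 + 7 + 7 + 8 + 7 = 32 ≤ 38, output 4 + 8 + 18 + 18 + 17 = 65.
Best is welder, bender, saw, mill, and borer with total output 69.

69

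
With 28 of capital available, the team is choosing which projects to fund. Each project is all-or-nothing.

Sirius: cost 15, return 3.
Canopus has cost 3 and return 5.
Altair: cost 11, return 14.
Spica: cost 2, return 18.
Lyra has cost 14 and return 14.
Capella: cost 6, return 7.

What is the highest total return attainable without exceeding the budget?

Allowing fractional choices, the relaxed optimum would be about 50.0, but projects are indivisible.
Altair + Spica + Lyra: cost 11 + 2 + 14 = 27 ≤ 28, return 14 + 18 + 14 = 46.
Canopus + Altair + Spica + Capella: cost 3 + 11 + 2 + 6 = 22 ≤ 28, return 5 + 14 + 18 + 7 = 44.
Canopus + Spica + Lyra + Capella: cost 3 + 2 + 14 + 6 = 25 ≤ 28, return 5 + 18 + 14 + 7 = 44.
Best is Altair, Spica, and Lyra with total return 46.

46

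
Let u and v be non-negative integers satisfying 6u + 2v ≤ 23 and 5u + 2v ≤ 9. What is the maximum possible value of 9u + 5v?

20

Relaxing integrality, the LP optimum is 22.50 at (u,v) = (0, 4.5), which is not an integer point.
(u,v)=(0,4): 6·0+2·4=8≤23, 5·0+2·4=8≤9, objective 20.
(u,v)=(0,3): 6·0+2·3=6≤23, 5·0+2·3=6≤9, objective 15.
No feasible integer point exceeds 20.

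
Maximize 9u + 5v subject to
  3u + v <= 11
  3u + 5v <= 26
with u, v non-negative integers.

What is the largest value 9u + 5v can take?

Relaxing integrality, the LP optimum is 40.50 at (u,v) = (2.42, 3.75), which is not an integer point.
(u,v)=(2,4): 3·2+1·4=10≤11, 3·2+5·4=26≤26, objective 38.
(u,v)=(3,2): 3·3+1·2=11≤11, 3·3+5·2=19≤26, objective 37.
No feasible integer point exceeds 38.

38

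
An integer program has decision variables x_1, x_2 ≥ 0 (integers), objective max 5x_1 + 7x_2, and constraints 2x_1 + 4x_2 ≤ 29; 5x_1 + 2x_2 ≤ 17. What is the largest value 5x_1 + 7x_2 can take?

49

Relaxing integrality, the LP optimum is 51.69 at (x_1,x_2) = (0.625, 6.94), which is not an integer point.
(x_1,x_2)=(0,7): 2·0+4·7=28≤29, 5·0+2·7=14≤17, objective 49.
(x_1,x_2)=(1,6): 2·1+4·6=26≤29, 5·1+2·6=17≤17, objective 47.
No feasible integer point exceeds 49.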